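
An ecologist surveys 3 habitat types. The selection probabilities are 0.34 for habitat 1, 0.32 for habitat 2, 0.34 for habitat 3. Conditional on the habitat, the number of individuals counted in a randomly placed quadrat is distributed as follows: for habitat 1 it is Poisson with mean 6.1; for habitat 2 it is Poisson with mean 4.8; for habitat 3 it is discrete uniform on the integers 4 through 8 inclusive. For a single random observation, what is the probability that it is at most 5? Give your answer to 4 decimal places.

Conditional on each habitat, P(X ≤ 5): 1: 0.429754; 2: 0.651006; 3: 0.4.
By total probability, P(X ≤ 5) = 0.34·0.429754 + 0.32·0.651006 + 0.34·0.4 = 0.490438.

0.4904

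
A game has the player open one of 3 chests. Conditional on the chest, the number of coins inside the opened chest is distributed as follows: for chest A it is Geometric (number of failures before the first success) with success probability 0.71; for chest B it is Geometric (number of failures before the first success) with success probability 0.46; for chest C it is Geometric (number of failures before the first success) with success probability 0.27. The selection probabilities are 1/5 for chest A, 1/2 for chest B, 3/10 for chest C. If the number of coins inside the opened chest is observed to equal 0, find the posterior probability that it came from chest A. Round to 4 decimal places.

0.3135

Likelihoods P(X=0 | ·): A: 0.71; B: 0.46; C: 0.27.
Posterior ∝ prior × likelihood. Numerator for A: 0.2·0.71 = 0.142.
Normalizing constant: 0.2·0.71 + 0.5·0.46 + 0.3·0.27 = 0.453.
P(A | observation) = 0.142 / 0.453 = 0.313466.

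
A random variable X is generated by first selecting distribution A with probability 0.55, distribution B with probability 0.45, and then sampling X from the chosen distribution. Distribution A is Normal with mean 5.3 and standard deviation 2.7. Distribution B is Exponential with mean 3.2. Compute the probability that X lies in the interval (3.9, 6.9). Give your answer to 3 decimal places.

Conditional on each component, P(3.9 < X < 6.9): A: 0.421225; B: 0.179841.
By total probability, P(3.9 < X < 6.9) = 0.55·0.421225 + 0.45·0.179841 = 0.312602.

0.313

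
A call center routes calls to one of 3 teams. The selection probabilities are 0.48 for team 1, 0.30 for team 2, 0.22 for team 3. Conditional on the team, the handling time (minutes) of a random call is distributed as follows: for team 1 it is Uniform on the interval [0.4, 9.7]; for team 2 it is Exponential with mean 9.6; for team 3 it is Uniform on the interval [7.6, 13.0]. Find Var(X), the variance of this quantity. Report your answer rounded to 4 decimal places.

37.5663

Per component, 1: μ=5.05, E[X²]=32.71; 2: μ=9.6, E[X²]=184.32; 3: μ=10.3, E[X²]=108.52.
E[X] = 0.48·5.05 + 0.3·9.6 + 0.22·10.3 = 7.57.
E[X²] = 0.48·32.71 + 0.3·184.32 + 0.22·108.52 = 94.8712.
Var(X) = E[X²] − (E[X])² = 94.8712 − 57.3049 = 37.5663.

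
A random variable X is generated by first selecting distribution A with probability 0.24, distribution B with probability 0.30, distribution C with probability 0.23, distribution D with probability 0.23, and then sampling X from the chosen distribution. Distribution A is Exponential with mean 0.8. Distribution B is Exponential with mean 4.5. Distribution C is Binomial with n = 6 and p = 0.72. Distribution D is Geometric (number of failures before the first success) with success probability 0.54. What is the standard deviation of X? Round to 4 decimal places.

Per component, A: μ=0.8, E[X²]=1.28; B: μ=4.5, E[X²]=40.5; C: μ=4.32, E[X²]=19.872; D: μ=0.851852, E[X²]=2.30316.
E[X] = 0.24·0.8 + 0.3·4.5 + 0.23·4.32 + 0.23·0.851852 = 2.73153.
E[X²] = 0.24·1.28 + 0.3·40.5 + 0.23·19.872 + 0.23·2.30316 = 17.5575.
Var(X) = E[X²] − (E[X])² = 17.5575 − 7.46123 = 10.0963.
SD(X) = √10.0963 = 3.17746.

3.1775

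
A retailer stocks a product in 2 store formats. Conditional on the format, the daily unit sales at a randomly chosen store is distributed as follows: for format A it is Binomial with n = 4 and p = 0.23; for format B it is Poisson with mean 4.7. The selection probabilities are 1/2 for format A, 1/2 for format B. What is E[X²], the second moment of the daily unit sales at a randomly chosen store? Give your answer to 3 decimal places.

For each component E[X²] = Var + (mean)², giving A: 1.5548; B: 26.79.
Overall E[X²] = 0.5·1.5548 + 0.5·26.79 = 14.1724.

14.172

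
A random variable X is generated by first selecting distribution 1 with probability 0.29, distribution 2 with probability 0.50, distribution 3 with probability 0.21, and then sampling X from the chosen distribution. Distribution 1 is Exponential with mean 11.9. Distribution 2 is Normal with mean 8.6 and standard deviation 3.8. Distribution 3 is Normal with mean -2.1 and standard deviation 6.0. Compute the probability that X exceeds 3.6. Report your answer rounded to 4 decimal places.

0.7032

Conditional on each component, P(X > 3.6): 1: 0.738953; 2: 0.905878; 3: 0.171056.
By total probability, P(X > 3.6) = 0.29·0.738953 + 0.5·0.905878 + 0.21·0.171056 = 0.703157.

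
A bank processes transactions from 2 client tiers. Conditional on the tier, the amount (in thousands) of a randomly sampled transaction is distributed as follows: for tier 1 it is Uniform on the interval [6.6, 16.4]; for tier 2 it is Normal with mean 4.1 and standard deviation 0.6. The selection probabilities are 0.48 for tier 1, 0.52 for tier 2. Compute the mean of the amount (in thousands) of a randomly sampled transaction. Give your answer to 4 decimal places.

Component means — 1: 11.5; 2: 4.1.
E[X] = 0.48·11.5 + 0.52·4.1 = 7.652.

7.6520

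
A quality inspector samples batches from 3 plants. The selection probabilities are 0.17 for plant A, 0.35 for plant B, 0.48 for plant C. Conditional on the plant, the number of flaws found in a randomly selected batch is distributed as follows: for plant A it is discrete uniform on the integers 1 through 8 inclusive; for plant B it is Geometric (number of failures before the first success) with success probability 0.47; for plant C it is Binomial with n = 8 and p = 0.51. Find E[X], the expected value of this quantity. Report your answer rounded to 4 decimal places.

Component means — A: 4.5; B: 1.12766; C: 4.08.
E[X] = 0.17·4.5 + 0.35·1.12766 + 0.48·4.08 = 3.11808.

3.1181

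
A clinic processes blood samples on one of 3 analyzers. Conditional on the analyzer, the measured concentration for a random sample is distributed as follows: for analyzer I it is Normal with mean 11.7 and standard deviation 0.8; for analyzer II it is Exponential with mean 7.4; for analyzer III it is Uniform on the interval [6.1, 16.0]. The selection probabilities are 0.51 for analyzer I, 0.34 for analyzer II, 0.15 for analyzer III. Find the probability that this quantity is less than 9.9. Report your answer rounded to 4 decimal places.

0.3146

Conditional on each analyzer, P(X < 9.9): I: 0.0122245; II: 0.737588; III: 0.383838.
By total probability, P(X < 9.9) = 0.51·0.0122245 + 0.34·0.737588 + 0.15·0.383838 = 0.31459.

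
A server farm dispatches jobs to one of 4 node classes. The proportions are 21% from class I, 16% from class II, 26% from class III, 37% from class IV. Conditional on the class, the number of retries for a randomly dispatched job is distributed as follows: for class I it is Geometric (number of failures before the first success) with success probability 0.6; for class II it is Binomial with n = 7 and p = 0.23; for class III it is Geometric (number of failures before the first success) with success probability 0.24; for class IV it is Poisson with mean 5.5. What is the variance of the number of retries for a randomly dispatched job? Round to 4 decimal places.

Per component, I: μ=0.666667, E[X²]=1.55556; II: μ=1.61, E[X²]=3.8318; III: μ=3.16667, E[X²]=23.2222; IV: μ=5.5, E[X²]=35.75.
E[X] = 0.21·0.666667 + 0.16·1.61 + 0.26·3.16667 + 0.37·5.5 = 3.25593.
E[X²] = 0.21·1.55556 + 0.16·3.8318 + 0.26·23.2222 + 0.37·35.75 = 20.205.
Var(X) = E[X²] − (E[X])² = 20.205 − 10.6011 = 9.60393.

9.6039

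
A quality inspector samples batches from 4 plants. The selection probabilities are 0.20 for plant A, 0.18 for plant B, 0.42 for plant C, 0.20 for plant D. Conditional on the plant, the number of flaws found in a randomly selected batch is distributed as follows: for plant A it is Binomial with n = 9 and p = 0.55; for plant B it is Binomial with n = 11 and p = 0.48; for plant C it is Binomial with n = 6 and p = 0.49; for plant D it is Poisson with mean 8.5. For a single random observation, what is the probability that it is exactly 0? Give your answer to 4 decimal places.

Conditional on each plant, P(X = 0): A: 0.000756681; B: 0.000751687; C: 0.0175963; D: 0.000203468.
By total probability, P(X = 0) = 0.2·0.000756681 + 0.18·0.000751687 + 0.42·0.0175963 + 0.2·0.000203468 = 0.00771777.

0.0077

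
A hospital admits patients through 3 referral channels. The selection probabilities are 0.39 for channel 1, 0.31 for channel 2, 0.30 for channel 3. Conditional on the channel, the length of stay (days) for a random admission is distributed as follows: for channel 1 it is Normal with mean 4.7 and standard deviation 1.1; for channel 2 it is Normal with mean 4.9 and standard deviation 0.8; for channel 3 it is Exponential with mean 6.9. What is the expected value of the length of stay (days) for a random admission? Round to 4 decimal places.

Component means — 1: 4.7; 2: 4.9; 3: 6.9.
E[X] = 0.39·4.7 + 0.31·4.9 + 0.3·6.9 = 5.422.

5.4220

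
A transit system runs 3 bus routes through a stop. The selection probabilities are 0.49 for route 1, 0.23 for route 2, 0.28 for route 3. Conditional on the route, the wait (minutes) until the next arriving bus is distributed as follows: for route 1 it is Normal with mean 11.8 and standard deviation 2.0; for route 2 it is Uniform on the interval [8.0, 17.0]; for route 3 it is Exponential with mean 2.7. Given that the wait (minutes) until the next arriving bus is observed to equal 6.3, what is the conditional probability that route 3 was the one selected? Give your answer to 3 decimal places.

0.819

Likelihoods f(6.3 | ·): 1: 0.00454678; 2: 0; 3: 0.0359155.
Posterior ∝ prior × likelihood. Numerator for 3: 0.28·0.0359155 = 0.0100564.
Normalizing constant: 0.49·0.00454678 + 0.23·0 + 0.28·0.0359155 = 0.0122843.
P(3 | observation) = 0.0100564 / 0.0122843 = 0.818636.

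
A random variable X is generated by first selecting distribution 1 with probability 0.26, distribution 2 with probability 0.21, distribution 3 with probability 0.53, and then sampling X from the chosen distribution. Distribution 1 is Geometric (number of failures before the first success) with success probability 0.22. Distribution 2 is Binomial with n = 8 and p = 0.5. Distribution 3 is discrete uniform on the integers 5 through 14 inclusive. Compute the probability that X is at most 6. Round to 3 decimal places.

Conditional on each component, P(X ≤ 6): 1: 0.824344; 2: 0.964844; 3: 0.2.
By total probability, P(X ≤ 6) = 0.26·0.824344 + 0.21·0.964844 + 0.53·0.2 = 0.522947.

0.523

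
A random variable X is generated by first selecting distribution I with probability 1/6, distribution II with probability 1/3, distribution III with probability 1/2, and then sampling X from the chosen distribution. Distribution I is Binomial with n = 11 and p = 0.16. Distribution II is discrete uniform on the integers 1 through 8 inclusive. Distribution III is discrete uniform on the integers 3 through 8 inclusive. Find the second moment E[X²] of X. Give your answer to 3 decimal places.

For each component E[X²] = Var + (mean)², giving I: 4.576; II: 25.5; III: 33.1667.
Overall E[X²] = 0.166667·4.576 + 0.333333·25.5 + 0.5·33.1667 = 25.846.

25.846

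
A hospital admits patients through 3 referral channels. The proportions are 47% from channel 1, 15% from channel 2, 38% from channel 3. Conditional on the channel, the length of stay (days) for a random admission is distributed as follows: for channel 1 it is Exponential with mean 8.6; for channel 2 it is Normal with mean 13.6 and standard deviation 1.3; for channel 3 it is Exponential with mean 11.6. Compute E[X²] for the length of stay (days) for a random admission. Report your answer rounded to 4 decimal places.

199.7855

For each component E[X²] = Var + (mean)², giving 1: 147.92; 2: 186.65; 3: 269.12.
Overall E[X²] = 0.47·147.92 + 0.15·186.65 + 0.38·269.12 = 199.785.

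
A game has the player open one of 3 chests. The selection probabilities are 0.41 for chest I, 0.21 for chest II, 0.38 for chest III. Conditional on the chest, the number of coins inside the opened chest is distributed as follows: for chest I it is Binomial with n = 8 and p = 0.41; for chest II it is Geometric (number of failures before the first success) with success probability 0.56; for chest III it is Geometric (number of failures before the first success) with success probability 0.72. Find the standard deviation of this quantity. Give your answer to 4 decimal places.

1.7731

Per component, I: μ=3.28, E[X²]=12.6936; II: μ=0.785714, E[X²]=2.02041; III: μ=0.388889, E[X²]=0.691358.
E[X] = 0.41·3.28 + 0.21·0.785714 + 0.38·0.388889 = 1.65758.
E[X²] = 0.41·12.6936 + 0.21·2.02041 + 0.38·0.691358 = 5.89138.
Var(X) = E[X²] − (E[X])² = 5.89138 − 2.74756 = 3.14381.
SD(X) = √3.14381 = 1.77308.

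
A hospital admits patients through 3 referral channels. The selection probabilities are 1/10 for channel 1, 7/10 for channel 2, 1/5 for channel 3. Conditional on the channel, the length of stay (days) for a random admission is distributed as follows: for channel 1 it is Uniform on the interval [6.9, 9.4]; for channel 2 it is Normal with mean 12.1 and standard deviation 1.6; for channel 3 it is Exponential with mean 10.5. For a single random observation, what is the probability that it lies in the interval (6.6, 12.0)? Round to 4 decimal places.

Conditional on each channel, P(6.6 < X < 12.0): 1: 1; 2: 0.474789; 3: 0.214447.
By total probability, P(6.6 < X < 12.0) = 0.1·1 + 0.7·0.474789 + 0.2·0.214447 = 0.475241.

0.4752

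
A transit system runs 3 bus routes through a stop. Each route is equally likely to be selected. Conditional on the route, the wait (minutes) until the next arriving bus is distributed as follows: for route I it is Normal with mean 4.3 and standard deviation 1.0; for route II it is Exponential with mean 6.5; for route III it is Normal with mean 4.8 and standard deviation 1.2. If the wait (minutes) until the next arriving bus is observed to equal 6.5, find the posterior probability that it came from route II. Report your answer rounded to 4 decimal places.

0.2645

Likelihoods f(6.5 | ·): I: 0.0354746; II: 0.0565968; III: 0.121878.
Posterior ∝ prior × likelihood. Numerator for II: 0.333333·0.0565968 = 0.0188656.
Normalizing constant: 0.333333·0.0354746 + 0.333333·0.0565968 + 0.333333·0.121878 = 0.0713166.
P(II | observation) = 0.0188656 / 0.0713166 = 0.264533.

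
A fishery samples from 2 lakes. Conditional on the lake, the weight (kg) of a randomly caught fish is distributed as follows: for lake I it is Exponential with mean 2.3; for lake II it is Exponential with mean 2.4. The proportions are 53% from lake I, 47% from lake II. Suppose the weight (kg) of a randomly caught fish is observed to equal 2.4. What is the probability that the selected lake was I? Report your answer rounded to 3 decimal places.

Likelihoods f(2.4 | ·): I: 0.153142; II: 0.153283.
Posterior ∝ prior × likelihood. Numerator for I: 0.53·0.153142 = 0.0811654.
Normalizing constant: 0.53·0.153142 + 0.47·0.153283 = 0.153209.
P(I | observation) = 0.0811654 / 0.153209 = 0.529771.

0.530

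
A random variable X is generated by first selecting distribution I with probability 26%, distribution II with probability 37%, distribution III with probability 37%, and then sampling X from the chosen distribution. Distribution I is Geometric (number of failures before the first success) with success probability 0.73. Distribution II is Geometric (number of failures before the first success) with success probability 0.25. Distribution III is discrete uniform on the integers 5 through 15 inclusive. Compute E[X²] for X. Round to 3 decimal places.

48.637

For each component E[X²] = Var + (mean)², giving I: 0.64346; II: 21; III: 110.
Overall E[X²] = 0.26·0.64346 + 0.37·21 + 0.37·110 = 48.6373.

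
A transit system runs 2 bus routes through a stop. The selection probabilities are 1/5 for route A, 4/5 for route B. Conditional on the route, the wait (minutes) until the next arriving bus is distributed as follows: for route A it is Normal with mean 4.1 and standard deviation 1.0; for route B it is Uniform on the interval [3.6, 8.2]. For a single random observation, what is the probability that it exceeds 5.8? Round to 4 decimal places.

Conditional on each route, P(X > 5.8): A: 0.0445655; B: 0.521739.
By total probability, P(X > 5.8) = 0.2·0.0445655 + 0.8·0.521739 = 0.426304.

0.4263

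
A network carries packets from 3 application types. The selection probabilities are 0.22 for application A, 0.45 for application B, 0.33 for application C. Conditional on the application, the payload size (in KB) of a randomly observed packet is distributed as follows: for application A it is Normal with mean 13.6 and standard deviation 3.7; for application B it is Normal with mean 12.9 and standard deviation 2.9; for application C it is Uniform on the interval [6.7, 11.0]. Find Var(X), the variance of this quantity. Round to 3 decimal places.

Per component, A: μ=13.6, E[X²]=198.65; B: μ=12.9, E[X²]=174.82; C: μ=8.85, E[X²]=79.8633.
E[X] = 0.22·13.6 + 0.45·12.9 + 0.33·8.85 = 11.7175.
E[X²] = 0.22·198.65 + 0.45·174.82 + 0.33·79.8633 = 148.727.
Var(X) = E[X²] − (E[X])² = 148.727 − 137.3 = 11.4271.

11.427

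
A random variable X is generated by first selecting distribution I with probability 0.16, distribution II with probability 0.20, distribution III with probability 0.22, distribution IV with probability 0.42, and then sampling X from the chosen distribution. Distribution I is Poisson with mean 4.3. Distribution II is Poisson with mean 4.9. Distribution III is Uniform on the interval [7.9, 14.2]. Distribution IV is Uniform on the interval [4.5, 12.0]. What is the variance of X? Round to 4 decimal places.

10.3595

Per component, I: μ=4.3, E[X²]=22.79; II: μ=4.9, E[X²]=28.91; III: μ=11.05, E[X²]=125.41; IV: μ=8.25, E[X²]=72.75.
E[X] = 0.16·4.3 + 0.2·4.9 + 0.22·11.05 + 0.42·8.25 = 7.564.
E[X²] = 0.16·22.79 + 0.2·28.91 + 0.22·125.41 + 0.42·72.75 = 67.5736.
Var(X) = E[X²] − (E[X])² = 67.5736 − 57.2141 = 10.3595.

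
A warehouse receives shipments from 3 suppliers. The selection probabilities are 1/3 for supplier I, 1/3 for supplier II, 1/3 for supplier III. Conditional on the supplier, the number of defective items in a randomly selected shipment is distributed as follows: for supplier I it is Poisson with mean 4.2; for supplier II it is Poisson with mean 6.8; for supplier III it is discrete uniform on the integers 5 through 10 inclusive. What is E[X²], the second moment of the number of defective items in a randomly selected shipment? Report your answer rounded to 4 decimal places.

44.6822

For each component E[X²] = Var + (mean)², giving I: 21.84; II: 53.04; III: 59.1667.
Overall E[X²] = 0.333333·21.84 + 0.333333·53.04 + 0.333333·59.1667 = 44.6822.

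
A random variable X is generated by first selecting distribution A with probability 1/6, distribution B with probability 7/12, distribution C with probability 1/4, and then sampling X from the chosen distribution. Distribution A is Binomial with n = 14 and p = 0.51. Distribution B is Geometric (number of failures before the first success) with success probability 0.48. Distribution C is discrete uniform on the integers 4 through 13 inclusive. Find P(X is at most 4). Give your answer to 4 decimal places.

Conditional on each component, P(X ≤ 4): A: 0.0781644; B: 0.96198; C: 0.1.
By total probability, P(X ≤ 4) = 0.166667·0.0781644 + 0.583333·0.96198 + 0.25·0.1 = 0.599182.

0.5992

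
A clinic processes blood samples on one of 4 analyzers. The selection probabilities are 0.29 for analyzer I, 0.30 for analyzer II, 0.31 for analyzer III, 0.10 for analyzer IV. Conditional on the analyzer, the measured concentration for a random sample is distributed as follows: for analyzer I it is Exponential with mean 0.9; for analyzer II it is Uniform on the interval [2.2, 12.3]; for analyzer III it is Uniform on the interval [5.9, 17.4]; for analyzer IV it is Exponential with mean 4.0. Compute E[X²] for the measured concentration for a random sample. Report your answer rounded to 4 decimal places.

67.4792

For each component E[X²] = Var + (mean)², giving I: 1.62; II: 61.0633; III: 146.743; IV: 32.
Overall E[X²] = 0.29·1.62 + 0.3·61.0633 + 0.31·146.743 + 0.1·32 = 67.4792.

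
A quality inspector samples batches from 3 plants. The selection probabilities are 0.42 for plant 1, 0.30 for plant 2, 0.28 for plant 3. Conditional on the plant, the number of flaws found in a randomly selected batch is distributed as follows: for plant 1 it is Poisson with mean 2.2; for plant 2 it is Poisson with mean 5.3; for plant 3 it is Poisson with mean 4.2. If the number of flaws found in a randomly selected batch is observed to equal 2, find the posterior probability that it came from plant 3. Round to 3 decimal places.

0.217

Likelihoods P(X=2 | ·): 1: 0.268144; 2: 0.0701069; 3: 0.132261.
Posterior ∝ prior × likelihood. Numerator for 3: 0.28·0.132261 = 0.0370331.
Normalizing constant: 0.42·0.268144 + 0.3·0.0701069 + 0.28·0.132261 = 0.170685.
P(3 | observation) = 0.0370331 / 0.170685 = 0.216967.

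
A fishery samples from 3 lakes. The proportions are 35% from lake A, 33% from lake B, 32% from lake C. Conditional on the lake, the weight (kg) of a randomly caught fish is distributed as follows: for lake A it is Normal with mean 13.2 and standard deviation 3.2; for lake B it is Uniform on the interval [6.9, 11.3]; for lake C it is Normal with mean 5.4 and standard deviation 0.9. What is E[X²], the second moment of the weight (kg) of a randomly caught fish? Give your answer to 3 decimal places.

For each component E[X²] = Var + (mean)², giving A: 184.48; B: 84.4233; C: 29.97.
Overall E[X²] = 0.35·184.48 + 0.33·84.4233 + 0.32·29.97 = 102.018.

102.018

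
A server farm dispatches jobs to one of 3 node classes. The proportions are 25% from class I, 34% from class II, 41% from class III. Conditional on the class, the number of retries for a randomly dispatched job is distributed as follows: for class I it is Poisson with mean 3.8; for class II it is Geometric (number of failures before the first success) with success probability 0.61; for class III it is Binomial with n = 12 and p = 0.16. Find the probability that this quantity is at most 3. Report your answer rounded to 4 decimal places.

0.8148

Conditional on each class, P(X ≤ 3): I: 0.473485; II: 0.976866; III: 0.888632.
By total probability, P(X ≤ 3) = 0.25·0.473485 + 0.34·0.976866 + 0.41·0.888632 = 0.814844.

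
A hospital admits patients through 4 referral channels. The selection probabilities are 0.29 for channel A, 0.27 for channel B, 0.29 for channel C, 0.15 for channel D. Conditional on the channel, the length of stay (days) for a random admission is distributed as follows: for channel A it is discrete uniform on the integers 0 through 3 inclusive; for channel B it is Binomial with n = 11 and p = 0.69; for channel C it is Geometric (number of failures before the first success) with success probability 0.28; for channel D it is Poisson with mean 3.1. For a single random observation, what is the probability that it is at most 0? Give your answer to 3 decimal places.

0.160

Conditional on each channel, P(X ≤ 0): A: 0.25; B: 2.54085e-06; C: 0.28; D: 0.0450492.
By total probability, P(X ≤ 0) = 0.29·0.25 + 0.27·2.54085e-06 + 0.29·0.28 + 0.15·0.0450492 = 0.160458.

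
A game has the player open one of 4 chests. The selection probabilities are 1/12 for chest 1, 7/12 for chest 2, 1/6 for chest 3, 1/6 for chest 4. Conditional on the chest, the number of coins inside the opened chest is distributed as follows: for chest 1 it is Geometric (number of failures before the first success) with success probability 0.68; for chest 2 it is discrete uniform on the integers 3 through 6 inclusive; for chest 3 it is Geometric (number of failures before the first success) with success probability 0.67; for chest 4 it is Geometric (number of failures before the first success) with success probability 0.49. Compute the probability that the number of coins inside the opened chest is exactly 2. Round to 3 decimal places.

Conditional on each chest, P(X = 2): 1: 0.069632; 2: 0; 3: 0.072963; 4: 0.127449.
By total probability, P(X = 2) = 0.0833333·0.069632 + 0.583333·0 + 0.166667·0.072963 + 0.166667·0.127449 = 0.0392047.

0.039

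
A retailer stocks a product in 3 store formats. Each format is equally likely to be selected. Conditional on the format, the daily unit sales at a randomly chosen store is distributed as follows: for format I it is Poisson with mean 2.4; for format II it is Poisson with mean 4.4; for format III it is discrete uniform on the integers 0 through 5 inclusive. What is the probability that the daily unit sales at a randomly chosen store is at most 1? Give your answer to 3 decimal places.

0.236

Conditional on each format, P(X ≤ 1): I: 0.308441; II: 0.0662976; III: 0.333333.
By total probability, P(X ≤ 1) = 0.333333·0.308441 + 0.333333·0.0662976 + 0.333333·0.333333 = 0.236024.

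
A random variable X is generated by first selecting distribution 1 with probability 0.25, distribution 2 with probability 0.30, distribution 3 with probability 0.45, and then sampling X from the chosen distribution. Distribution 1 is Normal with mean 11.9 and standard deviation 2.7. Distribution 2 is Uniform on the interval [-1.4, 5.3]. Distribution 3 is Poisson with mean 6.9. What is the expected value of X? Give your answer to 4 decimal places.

Component means — 1: 11.9; 2: 1.95; 3: 6.9.
E[X] = 0.25·11.9 + 0.3·1.95 + 0.45·6.9 = 6.665.

6.6650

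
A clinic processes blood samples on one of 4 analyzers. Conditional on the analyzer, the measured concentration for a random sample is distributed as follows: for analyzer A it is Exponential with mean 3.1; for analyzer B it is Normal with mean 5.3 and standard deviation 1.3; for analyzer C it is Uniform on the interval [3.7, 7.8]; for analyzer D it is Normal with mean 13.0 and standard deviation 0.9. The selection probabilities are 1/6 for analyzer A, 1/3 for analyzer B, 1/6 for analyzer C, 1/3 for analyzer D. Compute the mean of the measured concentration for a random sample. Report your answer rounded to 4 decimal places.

Component means — A: 3.1; B: 5.3; C: 5.75; D: 13.
E[X] = 0.166667·3.1 + 0.333333·5.3 + 0.166667·5.75 + 0.333333·13 = 7.575.

7.5750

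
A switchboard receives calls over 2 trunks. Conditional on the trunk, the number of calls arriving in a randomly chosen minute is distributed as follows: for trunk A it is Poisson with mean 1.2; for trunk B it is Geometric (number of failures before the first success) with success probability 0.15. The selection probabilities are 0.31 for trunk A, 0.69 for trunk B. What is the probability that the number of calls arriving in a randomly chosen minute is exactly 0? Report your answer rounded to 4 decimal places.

0.1969

Conditional on each trunk, P(X = 0): A: 0.301194; B: 0.15.
By total probability, P(X = 0) = 0.31·0.301194 + 0.69·0.15 = 0.19687.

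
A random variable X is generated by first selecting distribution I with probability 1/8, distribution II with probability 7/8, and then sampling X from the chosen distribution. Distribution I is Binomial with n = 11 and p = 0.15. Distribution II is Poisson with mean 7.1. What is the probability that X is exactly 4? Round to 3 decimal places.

Conditional on each component, P(X = 4): I: 0.0535564; II: 0.0873638.
By total probability, P(X = 4) = 0.125·0.0535564 + 0.875·0.0873638 = 0.0831378.

0.083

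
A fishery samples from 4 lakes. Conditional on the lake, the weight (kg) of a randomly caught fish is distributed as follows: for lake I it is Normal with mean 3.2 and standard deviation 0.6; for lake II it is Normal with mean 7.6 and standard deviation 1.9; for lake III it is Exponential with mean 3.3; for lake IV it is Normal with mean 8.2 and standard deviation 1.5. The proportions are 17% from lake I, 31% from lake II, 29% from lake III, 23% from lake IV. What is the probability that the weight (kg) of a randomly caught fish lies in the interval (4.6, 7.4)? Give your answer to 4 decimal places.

0.2335

Conditional on each lake, P(4.6 < X < 7.4): I: 0.00981533; II: 0.400909; III: 0.141895; IV: 0.288704.
By total probability, P(4.6 < X < 7.4) = 0.17·0.00981533 + 0.31·0.400909 + 0.29·0.141895 + 0.23·0.288704 = 0.233502.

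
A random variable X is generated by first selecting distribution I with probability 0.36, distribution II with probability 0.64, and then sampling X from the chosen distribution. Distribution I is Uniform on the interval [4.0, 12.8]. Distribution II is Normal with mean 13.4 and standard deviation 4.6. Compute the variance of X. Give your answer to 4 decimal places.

Per component, I: μ=8.4, E[X²]=77.0133; II: μ=13.4, E[X²]=200.72.
E[X] = 0.36·8.4 + 0.64·13.4 = 11.6.
E[X²] = 0.36·77.0133 + 0.64·200.72 = 156.186.
Var(X) = E[X²] − (E[X])² = 156.186 − 134.56 = 21.6256.

21.6256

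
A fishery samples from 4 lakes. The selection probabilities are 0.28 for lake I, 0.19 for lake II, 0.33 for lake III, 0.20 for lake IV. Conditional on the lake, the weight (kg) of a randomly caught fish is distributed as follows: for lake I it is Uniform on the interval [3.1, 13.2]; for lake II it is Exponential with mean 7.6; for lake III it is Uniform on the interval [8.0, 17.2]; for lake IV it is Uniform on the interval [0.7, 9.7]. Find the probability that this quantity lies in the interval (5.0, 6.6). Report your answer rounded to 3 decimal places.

Conditional on each lake, P(5.0 < X < 6.6): I: 0.158416; II: 0.098327; III: 0; IV: 0.177778.
By total probability, P(5.0 < X < 6.6) = 0.28·0.158416 + 0.19·0.098327 + 0.33·0 + 0.2·0.177778 = 0.0985941.

0.099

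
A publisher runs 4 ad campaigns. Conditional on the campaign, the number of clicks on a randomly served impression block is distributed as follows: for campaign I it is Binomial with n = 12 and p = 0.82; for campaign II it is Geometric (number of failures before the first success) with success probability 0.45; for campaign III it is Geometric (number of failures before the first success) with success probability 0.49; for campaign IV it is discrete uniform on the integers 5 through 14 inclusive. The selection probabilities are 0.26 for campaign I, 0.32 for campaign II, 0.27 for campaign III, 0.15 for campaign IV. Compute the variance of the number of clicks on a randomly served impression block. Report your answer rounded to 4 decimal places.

20.9494

Per component, I: μ=9.84, E[X²]=98.5968; II: μ=1.22222, E[X²]=4.20988; III: μ=1.04082, E[X²]=3.20741; IV: μ=9.5, E[X²]=98.5.
E[X] = 0.26·9.84 + 0.32·1.22222 + 0.27·1.04082 + 0.15·9.5 = 4.65553.
E[X²] = 0.26·98.5968 + 0.32·4.20988 + 0.27·3.20741 + 0.15·98.5 = 42.6233.
Var(X) = E[X²] − (E[X])² = 42.6233 − 21.674 = 20.9494.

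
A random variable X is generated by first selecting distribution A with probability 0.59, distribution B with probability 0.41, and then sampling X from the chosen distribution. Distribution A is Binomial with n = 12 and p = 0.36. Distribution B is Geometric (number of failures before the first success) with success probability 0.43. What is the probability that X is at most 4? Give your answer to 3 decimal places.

0.712

Conditional on each component, P(X ≤ 4): A: 0.554141; B: 0.939831.
By total probability, P(X ≤ 4) = 0.59·0.554141 + 0.41·0.939831 = 0.712274.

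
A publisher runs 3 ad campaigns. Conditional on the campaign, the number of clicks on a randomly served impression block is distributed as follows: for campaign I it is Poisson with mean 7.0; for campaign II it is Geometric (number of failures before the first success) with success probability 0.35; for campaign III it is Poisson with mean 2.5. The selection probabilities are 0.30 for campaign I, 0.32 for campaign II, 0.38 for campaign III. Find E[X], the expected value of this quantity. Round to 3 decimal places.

Component means — I: 7; II: 1.85714; III: 2.5.
E[X] = 0.3·7 + 0.32·1.85714 + 0.38·2.5 = 3.64429.

3.644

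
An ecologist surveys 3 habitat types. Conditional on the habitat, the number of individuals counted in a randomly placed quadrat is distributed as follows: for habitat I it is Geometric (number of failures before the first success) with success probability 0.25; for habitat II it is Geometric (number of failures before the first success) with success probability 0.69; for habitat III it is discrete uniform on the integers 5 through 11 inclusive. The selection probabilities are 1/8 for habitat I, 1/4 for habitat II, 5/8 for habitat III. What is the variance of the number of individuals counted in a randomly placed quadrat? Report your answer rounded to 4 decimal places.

15.2276

Per component, I: μ=3, E[X²]=21; II: μ=0.449275, E[X²]=0.852972; III: μ=8, E[X²]=68.
E[X] = 0.125·3 + 0.25·0.449275 + 0.625·8 = 5.48732.
E[X²] = 0.125·21 + 0.25·0.852972 + 0.625·68 = 45.3382.
Var(X) = E[X²] − (E[X])² = 45.3382 − 30.1107 = 15.2276.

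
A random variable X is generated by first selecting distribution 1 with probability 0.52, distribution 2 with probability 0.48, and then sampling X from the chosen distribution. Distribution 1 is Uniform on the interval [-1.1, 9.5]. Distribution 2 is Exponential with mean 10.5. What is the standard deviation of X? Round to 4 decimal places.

8.2277

Per component, 1: μ=4.2, E[X²]=27.0033; 2: μ=10.5, E[X²]=220.5.
E[X] = 0.52·4.2 + 0.48·10.5 = 7.224.
E[X²] = 0.52·27.0033 + 0.48·220.5 = 119.882.
Var(X) = E[X²] − (E[X])² = 119.882 − 52.1862 = 67.6956.
SD(X) = √67.6956 = 8.22773.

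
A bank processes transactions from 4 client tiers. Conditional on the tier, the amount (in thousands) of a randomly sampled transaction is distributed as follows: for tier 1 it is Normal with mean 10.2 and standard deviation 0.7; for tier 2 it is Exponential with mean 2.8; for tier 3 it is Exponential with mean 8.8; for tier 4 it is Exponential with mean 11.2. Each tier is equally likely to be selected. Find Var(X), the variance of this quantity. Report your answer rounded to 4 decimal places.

Per component, 1: μ=10.2, E[X²]=104.53; 2: μ=2.8, E[X²]=15.68; 3: μ=8.8, E[X²]=154.88; 4: μ=11.2, E[X²]=250.88.
E[X] = 0.25·10.2 + 0.25·2.8 + 0.25·8.8 + 0.25·11.2 = 8.25.
E[X²] = 0.25·104.53 + 0.25·15.68 + 0.25·154.88 + 0.25·250.88 = 131.493.
Var(X) = E[X²] − (E[X])² = 131.493 − 68.0625 = 63.43.

63.4300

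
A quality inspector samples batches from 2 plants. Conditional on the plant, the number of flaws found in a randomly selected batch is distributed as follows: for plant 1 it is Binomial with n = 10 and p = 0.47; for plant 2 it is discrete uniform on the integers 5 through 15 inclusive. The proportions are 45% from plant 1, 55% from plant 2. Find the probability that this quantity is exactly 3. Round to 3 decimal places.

0.066

Conditional on each plant, P(X = 3): 1: 0.146354; 2: 0.
By total probability, P(X = 3) = 0.45·0.146354 + 0.55·0 = 0.0658595.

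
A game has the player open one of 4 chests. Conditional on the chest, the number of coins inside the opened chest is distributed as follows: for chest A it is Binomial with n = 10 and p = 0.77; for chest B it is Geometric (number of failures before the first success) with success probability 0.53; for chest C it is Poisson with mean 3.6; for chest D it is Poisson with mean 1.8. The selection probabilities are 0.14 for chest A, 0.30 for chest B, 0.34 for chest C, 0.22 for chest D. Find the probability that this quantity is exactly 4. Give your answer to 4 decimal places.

0.0902

Conditional on each chest, P(X = 4): A: 0.0109282; B: 0.0258623; C: 0.191222; D: 0.0723017.
By total probability, P(X = 4) = 0.14·0.0109282 + 0.3·0.0258623 + 0.34·0.191222 + 0.22·0.0723017 = 0.0902106.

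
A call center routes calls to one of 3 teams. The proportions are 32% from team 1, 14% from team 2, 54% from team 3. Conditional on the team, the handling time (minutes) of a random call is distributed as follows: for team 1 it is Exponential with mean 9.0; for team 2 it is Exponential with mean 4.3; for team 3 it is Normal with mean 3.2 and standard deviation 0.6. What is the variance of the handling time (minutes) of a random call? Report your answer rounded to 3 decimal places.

35.597

Per component, 1: μ=9, E[X²]=162; 2: μ=4.3, E[X²]=36.98; 3: μ=3.2, E[X²]=10.6.
E[X] = 0.32·9 + 0.14·4.3 + 0.54·3.2 = 5.21.
E[X²] = 0.32·162 + 0.14·36.98 + 0.54·10.6 = 62.7412.
Var(X) = E[X²] − (E[X])² = 62.7412 − 27.1441 = 35.5971.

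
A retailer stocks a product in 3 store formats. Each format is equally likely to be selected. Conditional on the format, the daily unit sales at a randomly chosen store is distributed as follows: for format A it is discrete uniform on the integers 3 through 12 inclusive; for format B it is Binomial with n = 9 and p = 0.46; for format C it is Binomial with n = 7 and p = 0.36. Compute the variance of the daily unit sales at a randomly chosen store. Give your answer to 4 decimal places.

8.3344

Per component, A: μ=7.5, E[X²]=64.5; B: μ=4.14, E[X²]=19.3752; C: μ=2.52, E[X²]=7.9632.
E[X] = 0.333333·7.5 + 0.333333·4.14 + 0.333333·2.52 = 4.72.
E[X²] = 0.333333·64.5 + 0.333333·19.3752 + 0.333333·7.9632 = 30.6128.
Var(X) = E[X²] − (E[X])² = 30.6128 − 22.2784 = 8.3344.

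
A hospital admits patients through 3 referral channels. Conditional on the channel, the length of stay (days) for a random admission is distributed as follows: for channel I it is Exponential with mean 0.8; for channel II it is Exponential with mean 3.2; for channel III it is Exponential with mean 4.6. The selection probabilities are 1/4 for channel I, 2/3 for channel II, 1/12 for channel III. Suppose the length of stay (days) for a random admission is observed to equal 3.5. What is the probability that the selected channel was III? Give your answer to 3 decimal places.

0.103

Likelihoods f(3.5 | ·): I: 0.0157352; II: 0.104674; III: 0.101578.
Posterior ∝ prior × likelihood. Numerator for III: 0.0833333·0.101578 = 0.00846485.
Normalizing constant: 0.25·0.0157352 + 0.666667·0.104674 + 0.0833333·0.101578 = 0.0821816.
P(III | observation) = 0.00846485 / 0.0821816 = 0.103002.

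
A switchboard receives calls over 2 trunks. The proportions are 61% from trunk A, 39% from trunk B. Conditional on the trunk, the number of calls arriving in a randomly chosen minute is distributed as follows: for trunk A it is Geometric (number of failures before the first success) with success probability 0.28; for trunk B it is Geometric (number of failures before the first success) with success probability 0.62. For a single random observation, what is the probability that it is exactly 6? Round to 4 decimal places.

0.0245

Conditional on each trunk, P(X = 6): A: 0.0390079; B: 0.00186678.
By total probability, P(X = 6) = 0.61·0.0390079 + 0.39·0.00186678 = 0.0245229.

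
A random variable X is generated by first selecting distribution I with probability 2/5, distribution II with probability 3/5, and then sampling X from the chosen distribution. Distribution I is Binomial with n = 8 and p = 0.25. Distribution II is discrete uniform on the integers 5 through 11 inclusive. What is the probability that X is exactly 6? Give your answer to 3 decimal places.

0.087

Conditional on each component, P(X = 6): I: 0.00384521; II: 0.142857.
By total probability, P(X = 6) = 0.4·0.00384521 + 0.6·0.142857 = 0.0872524.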